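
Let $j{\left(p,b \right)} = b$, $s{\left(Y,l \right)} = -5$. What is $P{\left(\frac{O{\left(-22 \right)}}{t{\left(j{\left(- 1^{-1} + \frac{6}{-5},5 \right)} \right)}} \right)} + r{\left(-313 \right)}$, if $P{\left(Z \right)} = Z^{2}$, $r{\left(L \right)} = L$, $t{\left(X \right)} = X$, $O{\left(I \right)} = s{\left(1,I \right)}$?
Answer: $-312$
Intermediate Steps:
$O{\left(I \right)} = -5$
$P{\left(\frac{O{\left(-22 \right)}}{t{\left(j{\left(- 1^{-1} + \frac{6}{-5},5 \right)} \right)}} \right)} + r{\left(-313 \right)} = \left(- \frac{5}{5}\right)^{2} - 313 = \left(\left(-5\right) \frac{1}{5}\right)^{2} - 313 = \left(-1\right)^{2} - 313 = 1 - 313 = -312$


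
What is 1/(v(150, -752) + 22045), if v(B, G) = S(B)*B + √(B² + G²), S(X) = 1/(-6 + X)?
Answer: 437880/9641841749 - 1152*√147001/279613410721 ≈ 4.3835e-5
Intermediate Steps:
v(B, G) = √(B² + G²) + B/(-6 + B) (v(B, G) = B/(-6 + B) + √(B² + G²) = √(B² + G²) + B/(-6 + B))
1/(v(150, -752) + 22045) = 1/((150 + √(150² + (-752)²)*(-6 + 150))/(-6 + 150) + 22045) = 1/((150 + √(22500 + 565504)*144)/144 + 22045) = 1/((150 + √588004*144)/144 + 22045) = 1/((150 + (2*√147001)*144)/144 + 22045) = 1/((150 + 288*√147001)/144 + 22045) = 1/((25/24 + 2*√147001) + 22045) = 1/(529105/24 + 2*√147001)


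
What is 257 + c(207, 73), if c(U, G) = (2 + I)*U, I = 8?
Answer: 2327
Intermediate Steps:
c(U, G) = 10*U (c(U, G) = (2 + 8)*U = 10*U)
257 + c(207, 73) = 257 + 10*207 = 257 + 2070 = 2327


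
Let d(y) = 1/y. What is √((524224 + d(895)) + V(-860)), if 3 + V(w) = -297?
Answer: √419676222995/895 ≈ 723.83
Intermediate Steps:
V(w) = -300 (V(w) = -3 - 297 = -300)
√((524224 + d(895)) + V(-860)) = √((524224 + 1/895) - 300) = √(469180481/895 - 300) = √(468911981/895) = √419676222995/895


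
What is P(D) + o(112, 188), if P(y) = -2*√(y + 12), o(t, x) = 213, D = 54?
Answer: 213 - 2*√66 ≈ 196.75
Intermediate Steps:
P(y) = -2*√(12 + y)
P(D) + o(112, 188) = -2*√(12 + 54) + 213 = -2*√66 + 213 = 213 - 2*√66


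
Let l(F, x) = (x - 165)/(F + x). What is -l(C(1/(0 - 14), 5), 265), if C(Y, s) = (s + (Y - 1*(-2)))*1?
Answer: -1400/3807 ≈ -0.36774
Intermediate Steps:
C(Y, s) = 2 + Y + s (C(Y, s) = (s + (Y + 2))*1 = (s + (2 + Y))*1 = (2 + Y + s)*1 = 2 + Y + s)
l(F, x) = (-165 + x)/(F + x)
-l(C(1/(0 - 14), 5), 265) = -(-165 + 265)/((2 + 1/(0 - 14) + 5) + 265) = -100/((2 + 1/(-14) + 5) + 265) = -100/((2 - 1/14 + 5) + 265) = -100/(97/14 + 265) = -100/3807/14 = -14*100/3807 = -1*1400/3807 = -1400/3807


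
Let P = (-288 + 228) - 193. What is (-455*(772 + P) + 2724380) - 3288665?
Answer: -800430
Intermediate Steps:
P = -253 (P = -60 - 193 = -253)
(-455*(772 + P) + 2724380) - 3288665 = (-455*(772 - 253) + 2724380) - 3288665 = (-455*519 + 2724380) - 3288665 = (-236145 + 2724380) - 3288665 = 2488235 - 3288665 = -800430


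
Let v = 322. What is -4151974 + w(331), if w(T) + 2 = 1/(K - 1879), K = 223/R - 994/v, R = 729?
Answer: -131002411869015/31551823 ≈ -4.1520e+6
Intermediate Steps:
K = -46630/16767 (K = 223/729 - 994/322 = 223*(1/729) - 994*1/322 = 223/729 - 71/23 = -46630/16767 ≈ -2.7811)
w(T) = -63120413/31551823 (w(T) = -2 + 1/(-46630/16767 - 1879) = -2 + 1/(-31551823/16767) = -2 - 16767/31551823 = -63120413/31551823)
-4151974 + w(331) = -4151974 - 63120413/31551823 = -131002411869015/31551823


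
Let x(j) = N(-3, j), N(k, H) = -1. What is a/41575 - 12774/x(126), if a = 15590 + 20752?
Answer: 531115392/41575 ≈ 12775.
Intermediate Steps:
a = 36342
x(j) = -1
a/41575 - 12774/x(126) = 36342/41575 - 12774/(-1) = 36342*(1/41575) - 12774*(-1) = 36342/41575 + 12774 = 531115392/41575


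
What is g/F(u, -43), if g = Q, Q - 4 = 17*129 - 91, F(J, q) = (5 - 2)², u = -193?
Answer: 234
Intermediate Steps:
F(J, q) = 9 (F(J, q) = 3² = 9)
Q = 2106 (Q = 4 + (17*129 - 91) = 4 + (2193 - 91) = 4 + 2102 = 2106)
g = 2106
g/F(u, -43) = 2106/9 = 2106*(⅑) = 234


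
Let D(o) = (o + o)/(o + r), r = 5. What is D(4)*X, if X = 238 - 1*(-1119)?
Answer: 10856/9 ≈ 1206.2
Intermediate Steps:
D(o) = 2*o/(5 + o) (D(o) = (o + o)/(o + 5) = (2*o)/(5 + o) = 2*o/(5 + o))
X = 1357 (X = 238 + 1119 = 1357)
D(4)*X = (2*4/(5 + 4))*1357 = (2*4/9)*1357 = (2*4*(1/9))*1357 = (8/9)*1357 = 10856/9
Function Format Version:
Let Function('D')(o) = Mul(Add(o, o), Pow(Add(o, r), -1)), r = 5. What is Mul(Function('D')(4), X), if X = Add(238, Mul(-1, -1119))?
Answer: Rational(10856, 9) ≈ 1206.2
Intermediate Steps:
Function('D')(o) = Mul(2, o, Pow(Add(5, o), -1)) (Function('D')(o) = Mul(Add(o, o), Pow(Add(o, 5), -1)) = Mul(Mul(2, o), Pow(Add(5, o), -1)) = Mul(2, o, Pow(Add(5, o), -1)))
X = 1357 (X = Add(238, 1119) = 1357)
Mul(Function('D')(4), X) = Mul(Mul(2, 4, Pow(Add(5, 4), -1)), 1357) = Mul(Mul(2, 4, Pow(9, -1)), 1357) = Mul(Mul(2, 4, Rational(1, 9)), 1357) = Mul(Rational(8, 9), 1357) = Rational(10856, 9)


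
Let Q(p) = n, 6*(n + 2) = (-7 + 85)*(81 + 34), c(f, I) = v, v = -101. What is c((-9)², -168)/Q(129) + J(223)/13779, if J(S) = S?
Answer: -1058740/20572047 ≈ -0.051465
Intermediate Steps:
c(f, I) = -101
n = 1493 (n = -2 + ((-7 + 85)*(81 + 34))/6 = -2 + (78*115)/6 = -2 + (⅙)*8970 = -2 + 1495 = 1493)
Q(p) = 1493
c((-9)², -168)/Q(129) + J(223)/13779 = -101/1493 + 223/13779 = -1058740/20572047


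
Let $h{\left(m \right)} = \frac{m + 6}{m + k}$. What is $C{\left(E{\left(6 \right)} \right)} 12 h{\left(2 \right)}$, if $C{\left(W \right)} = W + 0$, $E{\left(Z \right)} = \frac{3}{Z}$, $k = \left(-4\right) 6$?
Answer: $- \frac{24}{11} \approx -2.1818$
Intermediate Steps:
$k = -24$
$C{\left(W \right)} = W$
$h{\left(m \right)} = \frac{6 + m}{-24 + m}$ ($h{\left(m \right)} = \frac{m + 6}{m - 24} = \frac{6 + m}{-24 + m}$)
$C{\left(E{\left(6 \right)} \right)} 12 h{\left(2 \right)} = \frac{3}{6} \cdot 12 \frac{6 + 2}{-24 + 2} = 3 \cdot \frac{1}{6} \cdot 12 \frac{1}{-22} \cdot 8 = \frac{1}{2} \cdot 12 \left(\left(- \frac{1}{22}\right) 8\right) = 6 \left(- \frac{4}{11}\right) = - \frac{24}{11}$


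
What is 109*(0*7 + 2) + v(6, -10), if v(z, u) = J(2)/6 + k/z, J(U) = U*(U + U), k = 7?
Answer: 441/2 ≈ 220.50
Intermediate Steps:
J(U) = 2*U² (J(U) = U*(2*U) = 2*U²)
v(z, u) = 4/3 + 7/z (v(z, u) = (2*2²)/6 + 7/z = (2*4)*(⅙) + 7/z = 8*(⅙) + 7/z = 4/3 + 7/z)
109*(0*7 + 2) + v(6, -10) = 109*(0*7 + 2) + (4/3 + 7/6) = 109*(0 + 2) + (4/3 + 7*(⅙)) = 109*2 + (4/3 + 7/6) = 218 + 5/2 = 441/2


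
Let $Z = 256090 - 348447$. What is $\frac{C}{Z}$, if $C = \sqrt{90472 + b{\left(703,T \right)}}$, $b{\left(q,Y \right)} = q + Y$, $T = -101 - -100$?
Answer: $- \frac{\sqrt{91174}}{92357} \approx -0.0032694$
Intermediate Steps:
$T = -1$ ($T = -101 + 100 = -1$)
$b{\left(q,Y \right)} = Y + q$
$Z = -92357$ ($Z = 256090 - 348447 = -92357$)
$C = \sqrt{91174}$ ($C = \sqrt{90472 + \left(-1 + 703\right)} = \sqrt{90472 + 702} = \sqrt{91174} \approx 301.95$)
$\frac{C}{Z} = \frac{\sqrt{91174}}{-92357} = \sqrt{91174} \left(- \frac{1}{92357}\right) = - \frac{\sqrt{91174}}{92357}$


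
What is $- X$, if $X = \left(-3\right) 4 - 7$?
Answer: $19$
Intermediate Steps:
$X = -19$ ($X = -12 - 7 = -19$)
$- X = \left(-1\right) \left(-19\right) = 19$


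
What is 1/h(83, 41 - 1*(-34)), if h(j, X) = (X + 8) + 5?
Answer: 1/88 ≈ 0.011364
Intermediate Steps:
h(j, X) = 13 + X (h(j, X) = (8 + X) + 5 = 13 + X)
1/h(83, 41 - 1*(-34)) = 1/(13 + (41 - 1*(-34))) = 1/(13 + (41 + 34)) = 1/(13 + 75) = 1/88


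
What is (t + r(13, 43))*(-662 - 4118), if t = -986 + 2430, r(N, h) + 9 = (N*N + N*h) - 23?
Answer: -10229200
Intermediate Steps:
r(N, h) = -32 + N**2 + N*h (r(N, h) = -9 + ((N*N + N*h) - 23) = -9 + ((N**2 + N*h) - 23) = -9 + (-23 + N**2 + N*h) = -32 + N**2 + N*h)
t = 1444
(t + r(13, 43))*(-662 - 4118) = (1444 + (-32 + 13**2 + 13*43))*(-662 - 4118) = (1444 + (-32 + 169 + 559))*(-4780) = (1444 + 696)*(-4780) = 2140*(-4780) = -10229200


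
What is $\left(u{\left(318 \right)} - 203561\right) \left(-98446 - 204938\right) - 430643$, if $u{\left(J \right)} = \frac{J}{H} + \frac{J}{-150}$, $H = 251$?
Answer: $\frac{387525040640327}{6275} \approx 6.1757 \cdot 10^{10}$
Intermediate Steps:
$u{\left(J \right)} = - \frac{101 J}{37650}$ ($u{\left(J \right)} = \frac{J}{251} + \frac{J}{-150} = J \frac{1}{251} + J \left(- \frac{1}{150}\right) = \frac{J}{251} - \frac{J}{150} = - \frac{101 J}{37650}$)
$\left(u{\left(318 \right)} - 203561\right) \left(-98446 - 204938\right) - 430643 = \left(\left(- \frac{101}{37650}\right) 318 - 203561\right) \left(-98446 - 204938\right) - 430643 = \left(- \frac{5353}{6275} - 203561\right) \left(-303384\right) - 430643 = \left(- \frac{1277350628}{6275}\right) \left(-303384\right) - 430643 = \frac{387527742925152}{6275} - 430643 = \frac{387525040640327}{6275}$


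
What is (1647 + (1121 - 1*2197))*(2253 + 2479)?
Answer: 2701972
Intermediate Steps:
(1647 + (1121 - 1*2197))*(2253 + 2479) = (1647 + (1121 - 2197))*4732 = (1647 - 1076)*4732 = 571*4732 = 2701972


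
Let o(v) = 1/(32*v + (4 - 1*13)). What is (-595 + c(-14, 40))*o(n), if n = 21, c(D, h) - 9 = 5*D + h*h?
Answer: 944/663 ≈ 1.4238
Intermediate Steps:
c(D, h) = 9 + h**2 + 5*D (c(D, h) = 9 + (5*D + h*h) = 9 + (5*D + h**2) = 9 + (h**2 + 5*D) = 9 + h**2 + 5*D)
o(v) = 1/(-9 + 32*v) (o(v) = 1/(32*v + (4 - 13)) = 1/(32*v - 9) = 1/(-9 + 32*v))
(-595 + c(-14, 40))*o(n) = (-595 + (9 + 40**2 + 5*(-14)))/(-9 + 32*21) = (-595 + (9 + 1600 - 70))/(-9 + 672) = (-595 + 1539)/663 = 944*(1/663) = 944/663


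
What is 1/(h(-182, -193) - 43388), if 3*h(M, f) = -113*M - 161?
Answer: -3/109759 ≈ -2.7333e-5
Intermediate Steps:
h(M, f) = -161/3 - 113*M/3 (h(M, f) = (-113*M - 161)/3 = (-161 - 113*M)/3 = -161/3 - 113*M/3)
1/(h(-182, -193) - 43388) = 1/((-161/3 - 113/3*(-182)) - 43388) = 1/((-161/3 + 20566/3) - 43388) = 1/(20405/3 - 43388) = 1/(-109759/3) = -3/109759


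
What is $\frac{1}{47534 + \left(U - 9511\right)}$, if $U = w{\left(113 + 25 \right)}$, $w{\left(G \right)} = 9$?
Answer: $\frac{1}{38032} \approx 2.6294 \cdot 10^{-5}$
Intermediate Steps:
$U = 9$
$\frac{1}{47534 + \left(U - 9511\right)} = \frac{1}{47534 + \left(9 - 9511\right)} = \frac{1}{47534 - 9502} = \frac{1}{38032}$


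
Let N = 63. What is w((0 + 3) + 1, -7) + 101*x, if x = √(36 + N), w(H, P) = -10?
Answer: -10 + 303*√11 ≈ 994.94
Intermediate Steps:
x = 3*√11 (x = √(36 + 63) = √99 = 3*√11 ≈ 9.9499)
w((0 + 3) + 1, -7) + 101*x = -10 + 101*(3*√11) = -10 + 303*√11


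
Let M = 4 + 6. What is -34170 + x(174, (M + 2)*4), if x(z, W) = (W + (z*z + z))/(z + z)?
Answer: -1976777/58 ≈ -34082.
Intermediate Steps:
M = 10
x(z, W) = (W + z + z²)/(2*z) (x(z, W) = (W + (z² + z))/((2*z)) = (W + (z + z²))*(1/(2*z)) = (W + z + z²)*(1/(2*z)) = (W + z + z²)/(2*z))
-34170 + x(174, (M + 2)*4) = -34170 + (½)*((10 + 2)*4 + 174*(1 + 174))/174 = -34170 + (½)*(1/174)*(12*4 + 174*175) = -34170 + (½)*(1/174)*(48 + 30450) = -34170 + (½)*(1/174)*30498 = -34170 + 5083/58 = -1976777/58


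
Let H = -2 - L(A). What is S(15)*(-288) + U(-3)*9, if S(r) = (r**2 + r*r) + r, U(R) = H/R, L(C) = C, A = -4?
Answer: -133926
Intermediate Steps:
H = 2 (H = -2 - 1*(-4) = -2 + 4 = 2)
U(R) = 2/R
S(r) = r + 2*r**2 (S(r) = (r**2 + r**2) + r = 2*r**2 + r = r + 2*r**2)
S(15)*(-288) + U(-3)*9 = (15*(1 + 2*15))*(-288) + (2/(-3))*9 = (15*(1 + 30))*(-288) + (2*(-1/3))*9 = (15*31)*(-288) - 2/3*9 = 465*(-288) - 6 = -133920 - 6 = -133926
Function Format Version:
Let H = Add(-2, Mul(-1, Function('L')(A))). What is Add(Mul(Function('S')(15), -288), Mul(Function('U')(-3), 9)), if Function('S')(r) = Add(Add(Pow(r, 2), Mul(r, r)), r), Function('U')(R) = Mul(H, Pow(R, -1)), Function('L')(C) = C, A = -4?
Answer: -133926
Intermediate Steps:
H = 2 (H = Add(-2, Mul(-1, -4)) = Add(-2, 4) = 2)
Function('U')(R) = Mul(2, Pow(R, -1))
Function('S')(r) = Add(r, Mul(2, Pow(r, 2))) (Function('S')(r) = Add(Add(Pow(r, 2), Pow(r, 2)), r) = Add(Mul(2, Pow(r, 2)), r) = Add(r, Mul(2, Pow(r, 2))))
Add(Mul(Function('S')(15), -288), Mul(Function('U')(-3), 9)) = Add(Mul(Mul(15, Add(1, Mul(2, 15))), -288), Mul(Mul(2, Pow(-3, -1)), 9)) = Add(Mul(Mul(15, Add(1, 30)), -288), Mul(Mul(2, Rational(-1, 3)), 9)) = Add(Mul(Mul(15, 31), -288), Mul(Rational(-2, 3), 9)) = Add(Mul(465, -288), -6) = Add(-133920, -6) = -133926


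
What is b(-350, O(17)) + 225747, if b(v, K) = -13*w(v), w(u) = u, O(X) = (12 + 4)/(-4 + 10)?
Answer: 230297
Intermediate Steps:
O(X) = 8/3 (O(X) = 16/6 = 16*(⅙) = 8/3)
b(v, K) = -13*v
b(-350, O(17)) + 225747 = -13*(-350) + 225747 = 4550 + 225747 = 230297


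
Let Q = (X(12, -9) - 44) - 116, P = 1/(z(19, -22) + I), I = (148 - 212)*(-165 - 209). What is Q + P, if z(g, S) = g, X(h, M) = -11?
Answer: -4096304/23955 ≈ -171.00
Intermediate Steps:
I = 23936 (I = -64*(-374) = 23936)
P = 1/23955 (P = 1/(19 + 23936) = 1/23955 ≈ 4.1745e-5)
Q = -171 (Q = (-11 - 44) - 116 = -55 - 116 = -171)
Q + P = -171 + 1/23955 = -4096304/23955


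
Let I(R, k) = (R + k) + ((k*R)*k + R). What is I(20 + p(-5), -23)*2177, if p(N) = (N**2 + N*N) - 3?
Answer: 77401058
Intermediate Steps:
p(N) = -3 + 2*N**2 (p(N) = (N**2 + N**2) - 3 = 2*N**2 - 3 = -3 + 2*N**2)
I(R, k) = k + 2*R + R*k**2 (I(R, k) = (R + k) + ((R*k)*k + R) = (R + k) + (R*k**2 + R) = (R + k) + (R + R*k**2) = k + 2*R + R*k**2)
I(20 + p(-5), -23)*2177 = (-23 + 2*(20 + (-3 + 2*(-5)**2)) + (20 + (-3 + 2*(-5)**2))*(-23)**2)*2177 = (-23 + 2*(20 + (-3 + 2*25)) + (20 + (-3 + 2*25))*529)*2177 = (-23 + 2*(20 + (-3 + 50)) + (20 + (-3 + 50))*529)*2177 = (-23 + 2*(20 + 47) + (20 + 47)*529)*2177 = (-23 + 2*67 + 67*529)*2177 = (-23 + 134 + 35443)*2177 = 35554*2177 = 77401058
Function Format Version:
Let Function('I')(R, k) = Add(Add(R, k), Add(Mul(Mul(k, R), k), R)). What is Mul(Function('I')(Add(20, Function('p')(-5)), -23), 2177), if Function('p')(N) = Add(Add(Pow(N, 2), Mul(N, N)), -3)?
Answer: 77401058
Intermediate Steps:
Function('p')(N) = Add(-3, Mul(2, Pow(N, 2))) (Function('p')(N) = Add(Add(Pow(N, 2), Pow(N, 2)), -3) = Add(Mul(2, Pow(N, 2)), -3) = Add(-3, Mul(2, Pow(N, 2))))
Function('I')(R, k) = Add(k, Mul(2, R), Mul(R, Pow(k, 2))) (Function('I')(R, k) = Add(Add(R, k), Add(Mul(Mul(R, k), k), R)) = Add(Add(R, k), Add(Mul(R, Pow(k, 2)), R)) = Add(Add(R, k), Add(R, Mul(R, Pow(k, 2)))) = Add(k, Mul(2, R), Mul(R, Pow(k, 2))))
Mul(Function('I')(Add(20, Function('p')(-5)), -23), 2177) = Mul(Add(-23, Mul(2, Add(20, Add(-3, Mul(2, Pow(-5, 2))))), Mul(Add(20, Add(-3, Mul(2, Pow(-5, 2)))), Pow(-23, 2))), 2177) = Mul(Add(-23, Mul(2, Add(20, Add(-3, Mul(2, 25)))), Mul(Add(20, Add(-3, Mul(2, 25))), 529)), 2177) = Mul(Add(-23, Mul(2, Add(20, Add(-3, 50))), Mul(Add(20, Add(-3, 50)), 529)), 2177) = Mul(Add(-23, Mul(2, Add(20, 47)), Mul(Add(20, 47), 529)), 2177) = Mul(Add(-23, Mul(2, 67), Mul(67, 529)), 2177) = Mul(Add(-23, 134, 35443), 2177) = Mul(35554, 2177) = 77401058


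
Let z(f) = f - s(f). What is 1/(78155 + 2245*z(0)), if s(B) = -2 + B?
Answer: 1/82645 ≈ 1.2100e-5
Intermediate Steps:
z(f) = 2 (z(f) = f - (-2 + f) = f + (2 - f) = 2)
1/(78155 + 2245*z(0)) = 1/(78155 + 2245*2) = 1/(78155 + 4490) = 1/82645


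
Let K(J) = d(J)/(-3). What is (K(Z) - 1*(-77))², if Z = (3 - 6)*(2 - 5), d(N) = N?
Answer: 5476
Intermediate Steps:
Z = 9 (Z = -3*(-3) = 9)
K(J) = -J/3 (K(J) = J/(-3) = J*(-⅓) = -J/3)
(K(Z) - 1*(-77))² = (-⅓*9 - 1*(-77))² = (-3 + 77)² = 74² = 5476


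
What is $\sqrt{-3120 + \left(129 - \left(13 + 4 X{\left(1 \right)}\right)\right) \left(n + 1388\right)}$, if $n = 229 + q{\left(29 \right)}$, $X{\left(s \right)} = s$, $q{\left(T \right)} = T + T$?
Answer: $4 \sqrt{11530} \approx 429.51$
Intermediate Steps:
$q{\left(T \right)} = 2 T$
$n = 287$ ($n = 229 + 2 \cdot 29 = 229 + 58 = 287$)
$\sqrt{-3120 + \left(129 - \left(13 + 4 X{\left(1 \right)}\right)\right) \left(n + 1388\right)} = \sqrt{-3120 + \left(129 - 17\right) \left(287 + 1388\right)} = \sqrt{-3120 + \left(129 - 17\right) 1675} = \sqrt{-3120 + 112 \cdot 1675} = \sqrt{-3120 + 187600} = \sqrt{184480} = 4 \sqrt{11530}$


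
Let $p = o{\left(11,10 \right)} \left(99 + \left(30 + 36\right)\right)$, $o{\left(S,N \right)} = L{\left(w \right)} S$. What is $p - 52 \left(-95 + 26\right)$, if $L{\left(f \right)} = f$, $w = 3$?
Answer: $9033$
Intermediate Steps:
$o{\left(S,N \right)} = 3 S$
$p = 5445$ ($p = 3 \cdot 11 \left(99 + \left(30 + 36\right)\right) = 33 \left(99 + 66\right) = 33 \cdot 165 = 5445$)
$p - 52 \left(-95 + 26\right) = 5445 - 52 \left(-95 + 26\right) = 5445 - -3588 = 5445 + 3588 = 9033$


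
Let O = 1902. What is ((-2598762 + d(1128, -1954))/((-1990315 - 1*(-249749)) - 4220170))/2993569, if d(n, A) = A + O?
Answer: 1299407/8921937253392 ≈ 1.4564e-7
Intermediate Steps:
d(n, A) = 1902 + A (d(n, A) = A + 1902 = 1902 + A)
((-2598762 + d(1128, -1954))/((-1990315 - 1*(-249749)) - 4220170))/2993569 = ((-2598762 + (1902 - 1954))/((-1990315 - 1*(-249749)) - 4220170))/2993569 = ((-2598762 - 52)/((-1990315 + 249749) - 4220170))*(1/2993569) = -2598814/(-1740566 - 4220170)*(1/2993569) = -2598814/(-5960736)*(1/2993569) = -2598814*(-1/5960736)*(1/2993569) = (1299407/2980368)*(1/2993569) = 1299407/8921937253392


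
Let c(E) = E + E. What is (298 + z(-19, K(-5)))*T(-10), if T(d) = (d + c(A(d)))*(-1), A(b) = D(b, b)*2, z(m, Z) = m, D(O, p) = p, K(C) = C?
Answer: 13950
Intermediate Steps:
A(b) = 2*b (A(b) = b*2 = 2*b)
c(E) = 2*E
T(d) = -5*d (T(d) = (d + 2*(2*d))*(-1) = (d + 4*d)*(-1) = (5*d)*(-1) = -5*d)
(298 + z(-19, K(-5)))*T(-10) = (298 - 19)*(-5*(-10)) = 279*50 = 13950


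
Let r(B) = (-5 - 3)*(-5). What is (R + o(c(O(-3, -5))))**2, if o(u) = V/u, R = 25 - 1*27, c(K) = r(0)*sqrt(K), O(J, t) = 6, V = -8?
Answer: (60 + sqrt(6))**2/900 ≈ 4.3333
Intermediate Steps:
r(B) = 40 (r(B) = -8*(-5) = 40)
c(K) = 40*sqrt(K)
R = -2 (R = 25 - 27 = -2)
o(u) = -8/u
(R + o(c(O(-3, -5))))**2 = (-2 - 8*sqrt(6)/240)**2 = (-2 - sqrt(6)/30)**2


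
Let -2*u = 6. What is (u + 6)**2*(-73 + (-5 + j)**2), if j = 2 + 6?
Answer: -576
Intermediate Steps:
u = -3 (u = -1/2*6 = -3)
j = 8
(u + 6)**2*(-73 + (-5 + j)**2) = (-3 + 6)**2*(-73 + (-5 + 8)**2) = 3**2*(-73 + 3**2) = 9*(-73 + 9) = 9*(-64) = -576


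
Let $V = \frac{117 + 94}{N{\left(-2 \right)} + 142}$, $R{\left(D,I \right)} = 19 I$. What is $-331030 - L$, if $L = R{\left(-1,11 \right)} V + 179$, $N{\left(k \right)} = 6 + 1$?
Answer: $- \frac{49394240}{149} \approx -3.3151 \cdot 10^{5}$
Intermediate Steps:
$N{\left(k \right)} = 7$
$V = \frac{211}{149}$ ($V = \frac{117 + 94}{7 + 142} = \frac{211}{149} \approx 1.4161$)
$L = \frac{70770}{149}$ ($L = 19 \cdot 11 \cdot \frac{211}{149} + 179 = 209 \cdot \frac{211}{149} + 179 = \frac{44099}{149} + 179 = \frac{70770}{149} \approx 474.97$)
$-331030 - L = -331030 - \frac{70770}{149} = - \frac{49394240}{149}$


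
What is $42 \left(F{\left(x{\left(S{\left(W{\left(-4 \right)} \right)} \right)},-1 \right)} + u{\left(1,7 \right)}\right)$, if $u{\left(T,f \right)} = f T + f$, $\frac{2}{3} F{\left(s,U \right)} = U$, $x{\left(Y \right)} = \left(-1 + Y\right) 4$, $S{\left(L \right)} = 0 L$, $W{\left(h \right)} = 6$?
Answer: $525$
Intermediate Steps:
$S{\left(L \right)} = 0$
$x{\left(Y \right)} = -4 + 4 Y$
$F{\left(s,U \right)} = \frac{3 U}{2}$
$u{\left(T,f \right)} = f + T f$ ($u{\left(T,f \right)} = T f + f = f + T f$)
$42 \left(F{\left(x{\left(S{\left(W{\left(-4 \right)} \right)} \right)},-1 \right)} + u{\left(1,7 \right)}\right) = 42 \left(\frac{3}{2} \left(-1\right) + 7 \left(1 + 1\right)\right) = 42 \left(- \frac{3}{2} + 7 \cdot 2\right) = 42 \left(- \frac{3}{2} + 14\right) = 42 \cdot \frac{25}{2} = 525$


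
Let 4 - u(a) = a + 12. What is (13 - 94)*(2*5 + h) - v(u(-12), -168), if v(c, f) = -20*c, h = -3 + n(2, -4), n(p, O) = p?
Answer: -649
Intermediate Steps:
u(a) = -8 - a (u(a) = 4 - (a + 12) = 4 - (12 + a) = 4 + (-12 - a) = -8 - a)
h = -1 (h = -3 + 2 = -1)
(13 - 94)*(2*5 + h) - v(u(-12), -168) = (13 - 94)*(2*5 - 1) - (-20)*(-8 - 1*(-12)) = -81*(10 - 1) - (-20)*(-8 + 12) = -81*9 - (-20)*4 = -729 - 1*(-80) = -729 + 80 = -649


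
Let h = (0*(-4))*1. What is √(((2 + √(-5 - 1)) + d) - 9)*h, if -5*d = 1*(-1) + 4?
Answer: 0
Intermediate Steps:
d = -⅗ (d = -(1*(-1) + 4)/5 = -(-1 + 4)/5 = -⅕*3 = -⅗ ≈ -0.60000)
h = 0 (h = 0*1 = 0)
√(((2 + √(-5 - 1)) + d) - 9)*h = √(((2 + √(-5 - 1)) - ⅗) - 9)*0 = √(((2 + √(-6)) - ⅗) - 9)*0 = √(((2 + I*√6) - ⅗) - 9)*0 = √((7/5 + I*√6) - 9)*0 = √(-38/5 + I*√6)*0 = 0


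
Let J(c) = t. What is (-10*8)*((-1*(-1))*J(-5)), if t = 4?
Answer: -320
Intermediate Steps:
J(c) = 4
(-10*8)*((-1*(-1))*J(-5)) = (-10*8)*(-1*(-1)*4) = -80*4 = -320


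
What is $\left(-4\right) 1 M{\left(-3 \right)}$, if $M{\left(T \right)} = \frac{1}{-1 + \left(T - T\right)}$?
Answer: $4$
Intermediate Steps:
$M{\left(T \right)} = -1$ ($M{\left(T \right)} = \frac{1}{-1 + 0} = \frac{1}{-1} = -1$)
$\left(-4\right) 1 M{\left(-3 \right)} = \left(-4\right) 1 \left(-1\right) = \left(-4\right) \left(-1\right) = 4$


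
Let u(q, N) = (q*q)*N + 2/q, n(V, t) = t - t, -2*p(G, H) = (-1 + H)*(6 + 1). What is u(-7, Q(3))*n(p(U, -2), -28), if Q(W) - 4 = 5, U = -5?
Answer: 0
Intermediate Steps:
Q(W) = 9 (Q(W) = 4 + 5 = 9)
p(G, H) = 7/2 - 7*H/2 (p(G, H) = -(-1 + H)*(6 + 1)/2 = -(-1 + H)*7/2 = -(-7 + 7*H)/2 = 7/2 - 7*H/2)
n(V, t) = 0
u(q, N) = 2/q + N*q² (u(q, N) = q²*N + 2/q = N*q² + 2/q = 2/q + N*q²)
u(-7, Q(3))*n(p(U, -2), -28) = ((2 + 9*(-7)³)/(-7))*0 = -(2 + 9*(-343))/7*0 = -(2 - 3087)/7*0 = -⅐*(-3085)*0 = (3085/7)*0 = 0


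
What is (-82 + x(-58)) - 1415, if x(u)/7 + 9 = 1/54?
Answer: -84233/54 ≈ -1559.9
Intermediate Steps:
x(u) = -3395/54 (x(u) = -63 + 7/54 = -3395/54)
(-82 + x(-58)) - 1415 = (-82 - 3395/54) - 1415 = -7823/54 - 1415 = -84233/54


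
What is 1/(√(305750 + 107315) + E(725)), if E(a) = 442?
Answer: -442/217701 + √413065/217701 ≈ 0.00092191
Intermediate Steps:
1/(√(305750 + 107315) + E(725)) = 1/(√(305750 + 107315) + 442) = 1/(√413065 + 442) = 1/(442 + √413065)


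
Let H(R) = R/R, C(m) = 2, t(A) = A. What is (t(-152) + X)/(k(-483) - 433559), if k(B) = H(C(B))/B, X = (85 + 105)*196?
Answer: -8956752/104704499 ≈ -0.085543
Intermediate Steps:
H(R) = 1
X = 37240 (X = 190*196 = 37240)
k(B) = 1/B
(t(-152) + X)/(k(-483) - 433559) = (-152 + 37240)/(1/(-483) - 433559) = 37088/(-1/483 - 433559) = 37088/(-209408998/483) = 37088*(-483/209408998) = -8956752/104704499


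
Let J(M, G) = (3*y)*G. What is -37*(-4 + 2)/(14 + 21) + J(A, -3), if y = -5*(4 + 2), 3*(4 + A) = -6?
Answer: 9524/35 ≈ 272.11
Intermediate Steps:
A = -6 (A = -4 + (⅓)*(-6) = -4 - 2 = -6)
y = -30 (y = -5*6 = -30)
J(M, G) = -90*G (J(M, G) = (3*(-30))*G = -90*G)
-37*(-4 + 2)/(14 + 21) + J(A, -3) = -37*(-4 + 2)/(14 + 21) - 90*(-3) = -(-74)/35 + 270 = -37*(-2/35) + 270 = 74/35 + 270 = 9524/35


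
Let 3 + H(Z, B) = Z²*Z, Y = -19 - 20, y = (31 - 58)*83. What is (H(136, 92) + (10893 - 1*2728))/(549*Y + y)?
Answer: -140201/1314 ≈ -106.70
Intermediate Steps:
y = -2241 (y = -27*83 = -2241)
Y = -39
H(Z, B) = -3 + Z³ (H(Z, B) = -3 + Z²*Z = -3 + Z³)
(H(136, 92) + (10893 - 1*2728))/(549*Y + y) = ((-3 + 136³) + (10893 - 1*2728))/(549*(-39) - 2241) = ((-3 + 2515456) + (10893 - 2728))/(-21411 - 2241) = (2515453 + 8165)/(-23652) = 2523618*(-1/23652) = -140201/1314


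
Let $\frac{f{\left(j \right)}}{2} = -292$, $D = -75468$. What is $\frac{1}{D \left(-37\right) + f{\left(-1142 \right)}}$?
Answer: $\frac{1}{2791732} \approx 3.582 \cdot 10^{-7}$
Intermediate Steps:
$f{\left(j \right)} = -584$ ($f{\left(j \right)} = 2 \left(-292\right) = -584$)
$\frac{1}{D \left(-37\right) + f{\left(-1142 \right)}} = \frac{1}{\left(-75468\right) \left(-37\right) - 584} = \frac{1}{2792316 - 584} = \frac{1}{2791732}$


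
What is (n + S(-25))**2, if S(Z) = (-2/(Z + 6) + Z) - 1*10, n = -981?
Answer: 372567204/361 ≈ 1.0320e+6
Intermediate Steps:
S(Z) = -10 + Z - 2/(6 + Z) (S(Z) = (-2/(6 + Z) + Z) - 10 = (Z - 2/(6 + Z)) - 10 = -10 + Z - 2/(6 + Z))
(n + S(-25))**2 = (-981 + (-62 + (-25)**2 - 4*(-25))/(6 - 25))**2 = (-981 + (-62 + 625 + 100)/(-19))**2 = (-981 - 1/19*663)**2 = (-981 - 663/19)**2 = (-19302/19)**2 = 372567204/361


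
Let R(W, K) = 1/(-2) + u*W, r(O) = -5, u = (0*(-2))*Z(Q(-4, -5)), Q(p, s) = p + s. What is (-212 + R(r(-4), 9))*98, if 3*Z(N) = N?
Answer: -20825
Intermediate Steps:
Z(N) = N/3
u = 0 (u = (0*(-2))*((-4 - 5)/3) = 0*((⅓)*(-9)) = 0*(-3) = 0)
R(W, K) = -½ (R(W, K) = 1/(-2) + 0*W = -½ + 0 = -½)
(-212 + R(r(-4), 9))*98 = (-212 - ½)*98 = -425/2*98 = -20825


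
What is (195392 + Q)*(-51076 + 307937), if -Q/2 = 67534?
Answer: 15494882964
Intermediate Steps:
Q = -135068 (Q = -2*67534 = -135068)
(195392 + Q)*(-51076 + 307937) = (195392 - 135068)*(-51076 + 307937) = 60324*256861 = 15494882964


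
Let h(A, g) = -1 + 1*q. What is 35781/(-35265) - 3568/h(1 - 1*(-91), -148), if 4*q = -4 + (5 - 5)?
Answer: 20958993/11755 ≈ 1783.0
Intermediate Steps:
q = -1 (q = (-4 + (5 - 5))/4 = (-4 + 0)/4 = (¼)*(-4) = -1)
h(A, g) = -2 (h(A, g) = -1 + 1*(-1) = -1 - 1 = -2)
35781/(-35265) - 3568/h(1 - 1*(-91), -148) = 35781/(-35265) - 3568/(-2) = 35781*(-1/35265) - 3568*(-½) = -11927/11755 + 1784 = 20958993/11755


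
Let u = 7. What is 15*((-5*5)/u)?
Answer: -375/7 ≈ -53.571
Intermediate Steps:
15*((-5*5)/u) = 15*(-5*5/7) = 15*(-25*⅐) = 15*(-25/7) = -375/7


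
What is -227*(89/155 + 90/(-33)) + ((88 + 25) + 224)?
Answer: 1407902/1705 ≈ 825.75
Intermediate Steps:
-227*(89/155 + 90/(-33)) + ((88 + 25) + 224) = -227*(89*(1/155) + 90*(-1/33)) + (113 + 224) = -227*(89/155 - 30/11) + 337 = -227*(-3671/1705) + 337 = 833317/1705 + 337 = 1407902/1705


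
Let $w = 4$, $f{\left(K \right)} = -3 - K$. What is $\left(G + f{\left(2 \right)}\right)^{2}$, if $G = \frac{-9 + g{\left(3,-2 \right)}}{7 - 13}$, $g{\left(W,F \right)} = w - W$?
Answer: $\frac{121}{9} \approx 13.444$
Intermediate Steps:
$g{\left(W,F \right)} = 4 - W$
$G = \frac{4}{3}$ ($G = \frac{-9 + \left(4 - 3\right)}{7 - 13} = \frac{-9 + \left(4 - 3\right)}{-6} = \left(-9 + 1\right) \left(- \frac{1}{6}\right) = \left(-8\right) \left(- \frac{1}{6}\right) = \frac{4}{3} \approx 1.3333$)
$\left(G + f{\left(2 \right)}\right)^{2} = \left(\frac{4}{3} - 5\right)^{2} = \left(- \frac{11}{3}\right)^{2} = \frac{121}{9}$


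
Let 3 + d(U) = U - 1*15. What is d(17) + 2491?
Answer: 2490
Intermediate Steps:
d(U) = -18 + U (d(U) = -3 + (U - 1*15) = -3 + (U - 15) = -3 + (-15 + U) = -18 + U)
d(17) + 2491 = (-18 + 17) + 2491 = -1 + 2491 = 2490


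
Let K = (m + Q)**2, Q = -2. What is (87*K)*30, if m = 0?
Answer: 10440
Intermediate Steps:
K = 4 (K = (0 - 2)**2 = (-2)**2 = 4)
(87*K)*30 = (87*4)*30 = 348*30 = 10440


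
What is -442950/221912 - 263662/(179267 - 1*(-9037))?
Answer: -8869938659/2611682328 ≈ -3.3963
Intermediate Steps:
-442950/221912 - 263662/(179267 - 1*(-9037)) = -442950*1/221912 - 263662/(179267 + 9037) = -221475/110956 - 263662/188304 = -221475/110956 - 263662*1/188304 = -221475/110956 - 131831/94152 = -8869938659/2611682328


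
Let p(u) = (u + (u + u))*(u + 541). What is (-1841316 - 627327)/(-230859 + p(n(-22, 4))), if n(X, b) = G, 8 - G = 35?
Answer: 822881/90831 ≈ 9.0595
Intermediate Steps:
G = -27 (G = 8 - 1*35 = 8 - 35 = -27)
n(X, b) = -27
p(u) = 3*u*(541 + u) (p(u) = (u + 2*u)*(541 + u) = (3*u)*(541 + u) = 3*u*(541 + u))
(-1841316 - 627327)/(-230859 + p(n(-22, 4))) = (-1841316 - 627327)/(-230859 + 3*(-27)*(541 - 27)) = -2468643/(-230859 + 3*(-27)*514) = -2468643/(-230859 - 41634) = -2468643/(-272493) = -2468643*(-1/272493) = 822881/90831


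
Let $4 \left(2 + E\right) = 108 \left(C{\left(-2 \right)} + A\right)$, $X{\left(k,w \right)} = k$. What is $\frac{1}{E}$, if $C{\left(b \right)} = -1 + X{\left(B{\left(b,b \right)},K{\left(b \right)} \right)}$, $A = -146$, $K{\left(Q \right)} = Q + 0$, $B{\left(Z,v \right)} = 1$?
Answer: $- \frac{1}{3944} \approx -0.00025355$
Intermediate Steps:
$K{\left(Q \right)} = Q$
$C{\left(b \right)} = 0$ ($C{\left(b \right)} = -1 + 1 = 0$)
$E = -3944$ ($E = -2 + \frac{108 \left(0 - 146\right)}{4} = -2 + \frac{108 \left(-146\right)}{4} = -2 + \frac{1}{4} \left(-15768\right) = -2 - 3942 = -3944$)
$\frac{1}{E} = \frac{1}{-3944} = - \frac{1}{3944}$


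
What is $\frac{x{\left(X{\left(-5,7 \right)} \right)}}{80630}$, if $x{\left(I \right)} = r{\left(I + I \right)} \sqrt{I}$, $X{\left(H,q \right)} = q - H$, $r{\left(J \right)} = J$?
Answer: $\frac{24 \sqrt{3}}{40315} \approx 0.0010311$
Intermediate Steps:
$x{\left(I \right)} = 2 I^{\frac{3}{2}}$ ($x{\left(I \right)} = \left(I + I\right) \sqrt{I} = 2 I \sqrt{I} = 2 I^{\frac{3}{2}}$)
$\frac{x{\left(X{\left(-5,7 \right)} \right)}}{80630} = \frac{2 \left(7 - -5\right)^{\frac{3}{2}}}{80630} = 2 \left(7 + 5\right)^{\frac{3}{2}} \cdot \frac{1}{80630} = 2 \cdot 12^{\frac{3}{2}} \cdot \frac{1}{80630} = 2 \cdot 24 \sqrt{3} \cdot \frac{1}{80630} = 48 \sqrt{3} \cdot \frac{1}{80630} = \frac{24 \sqrt{3}}{40315}$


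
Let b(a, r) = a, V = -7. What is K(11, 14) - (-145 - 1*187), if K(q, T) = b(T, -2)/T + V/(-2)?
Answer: 673/2 ≈ 336.50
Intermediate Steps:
K(q, T) = 9/2 (K(q, T) = T/T - 7/(-2) = 1 - 7*(-½) = 1 + 7/2 = 9/2)
K(11, 14) - (-145 - 1*187) = 9/2 - (-145 - 1*187) = 9/2 - (-145 - 187) = 9/2 - 1*(-332) = 9/2 + 332 = 673/2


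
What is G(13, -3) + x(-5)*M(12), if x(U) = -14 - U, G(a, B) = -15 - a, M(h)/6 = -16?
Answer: 836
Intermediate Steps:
M(h) = -96 (M(h) = 6*(-16) = -96)
G(13, -3) + x(-5)*M(12) = (-15 - 1*13) + (-14 - 1*(-5))*(-96) = (-15 - 13) + (-14 + 5)*(-96) = -28 - 9*(-96) = -28 + 864 = 836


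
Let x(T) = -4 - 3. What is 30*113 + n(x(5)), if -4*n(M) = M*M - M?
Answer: 3376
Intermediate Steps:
x(T) = -7
n(M) = -M²/4 + M/4 (n(M) = -(M*M - M)/4 = -(M² - M)/4 = -M²/4 + M/4)
30*113 + n(x(5)) = 30*113 + (¼)*(-7)*(1 - 1*(-7)) = 3390 + (¼)*(-7)*(1 + 7) = 3390 + (¼)*(-7)*8 = 3390 - 14 = 3376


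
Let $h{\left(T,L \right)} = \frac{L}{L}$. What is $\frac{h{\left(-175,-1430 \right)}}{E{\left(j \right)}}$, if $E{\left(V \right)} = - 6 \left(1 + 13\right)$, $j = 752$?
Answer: $- \frac{1}{84} \approx -0.011905$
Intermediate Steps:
$h{\left(T,L \right)} = 1$
$E{\left(V \right)} = -84$ ($E{\left(V \right)} = \left(-6\right) 14 = -84$)
$\frac{h{\left(-175,-1430 \right)}}{E{\left(j \right)}} = 1 \frac{1}{-84} = 1 \left(- \frac{1}{84}\right) = - \frac{1}{84}$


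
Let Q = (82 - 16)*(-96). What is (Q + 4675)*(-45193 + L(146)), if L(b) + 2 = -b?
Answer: 75311401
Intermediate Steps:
L(b) = -2 - b
Q = -6336 (Q = 66*(-96) = -6336)
(Q + 4675)*(-45193 + L(146)) = (-6336 + 4675)*(-45193 + (-2 - 1*146)) = -1661*(-45193 + (-2 - 146)) = -1661*(-45193 - 148) = -1661*(-45341) = 75311401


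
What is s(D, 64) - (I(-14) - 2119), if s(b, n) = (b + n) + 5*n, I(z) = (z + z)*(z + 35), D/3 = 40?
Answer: 3211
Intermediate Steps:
D = 120 (D = 3*40 = 120)
I(z) = 2*z*(35 + z) (I(z) = (2*z)*(35 + z) = 2*z*(35 + z))
s(b, n) = b + 6*n
s(D, 64) - (I(-14) - 2119) = (120 + 6*64) - (2*(-14)*(35 - 14) - 2119) = (120 + 384) - (2*(-14)*21 - 2119) = 504 - (-588 - 2119) = 504 - 1*(-2707) = 504 + 2707 = 3211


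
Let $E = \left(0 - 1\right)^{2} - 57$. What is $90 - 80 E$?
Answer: $4570$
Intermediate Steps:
$E = -56$ ($E = \left(-1\right)^{2} - 57 = 1 - 57 = -56$)
$90 - 80 E = 90 - -4480 = 90 + 4480 = 4570$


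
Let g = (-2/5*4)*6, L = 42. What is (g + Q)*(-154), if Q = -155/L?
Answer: 30701/15 ≈ 2046.7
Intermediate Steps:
g = -48/5 (g = (-2*1/5*4)*6 = -2/5*4*6 = -8/5*6 = -48/5 ≈ -9.6000)
Q = -155/42 ≈ -3.6905
(g + Q)*(-154) = (-48/5 - 155/42)*(-154) = -2791/210*(-154) = 30701/15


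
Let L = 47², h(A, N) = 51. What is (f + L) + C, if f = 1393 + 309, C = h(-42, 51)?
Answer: 3962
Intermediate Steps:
C = 51
f = 1702
L = 2209
(f + L) + C = (1702 + 2209) + 51 = 3911 + 51 = 3962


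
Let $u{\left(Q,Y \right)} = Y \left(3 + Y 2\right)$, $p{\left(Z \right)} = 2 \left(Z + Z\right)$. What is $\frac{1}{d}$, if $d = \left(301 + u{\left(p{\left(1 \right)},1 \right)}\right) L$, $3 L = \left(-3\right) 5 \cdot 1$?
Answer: $- \frac{1}{1530} \approx -0.00065359$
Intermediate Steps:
$p{\left(Z \right)} = 4 Z$ ($p{\left(Z \right)} = 2 \cdot 2 Z = 4 Z$)
$u{\left(Q,Y \right)} = Y \left(3 + 2 Y\right)$
$L = -5$ ($L = \frac{\left(-3\right) 5 \cdot 1}{3} = \frac{\left(-15\right) 1}{3} = \frac{1}{3} \left(-15\right) = -5$)
$d = -1530$ ($d = \left(301 + 1 \left(3 + 2 \cdot 1\right)\right) \left(-5\right) = \left(301 + 1 \left(3 + 2\right)\right) \left(-5\right) = \left(301 + 1 \cdot 5\right) \left(-5\right) = \left(301 + 5\right) \left(-5\right) = 306 \left(-5\right) = -1530$)
$\frac{1}{d} = \frac{1}{-1530} = - \frac{1}{1530}$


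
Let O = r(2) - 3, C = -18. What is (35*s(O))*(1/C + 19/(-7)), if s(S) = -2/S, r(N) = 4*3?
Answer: 1745/81 ≈ 21.543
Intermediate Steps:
r(N) = 12
O = 9 (O = 12 - 3 = 9)
(35*s(O))*(1/C + 19/(-7)) = (35*(-2/9))*(1/(-18) + 19/(-7)) = (35*(-2*1/9))*(1*(-1/18) + 19*(-1/7)) = (35*(-2/9))*(-1/18 - 19/7) = -70/9*(-349/126) = 1745/81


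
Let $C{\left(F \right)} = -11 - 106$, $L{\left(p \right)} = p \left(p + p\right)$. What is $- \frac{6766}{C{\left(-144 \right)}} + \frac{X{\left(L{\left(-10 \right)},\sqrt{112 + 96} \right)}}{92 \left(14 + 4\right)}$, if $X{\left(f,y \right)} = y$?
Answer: $\frac{6766}{117} + \frac{\sqrt{13}}{414} \approx 57.838$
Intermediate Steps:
$L{\left(p \right)} = 2 p^{2}$ ($L{\left(p \right)} = p 2 p = 2 p^{2}$)
$C{\left(F \right)} = -117$ ($C{\left(F \right)} = -11 - 106 = -117$)
$- \frac{6766}{C{\left(-144 \right)}} + \frac{X{\left(L{\left(-10 \right)},\sqrt{112 + 96} \right)}}{92 \left(14 + 4\right)} = - \frac{6766}{-117} + \frac{\sqrt{112 + 96}}{92 \left(14 + 4\right)} = \left(-6766\right) \left(- \frac{1}{117}\right) + \frac{\sqrt{208}}{92 \cdot 18} = \frac{6766}{117} + \frac{4 \sqrt{13}}{1656} = \frac{6766}{117} + 4 \sqrt{13} \cdot \frac{1}{1656} = \frac{6766}{117} + \frac{\sqrt{13}}{414}$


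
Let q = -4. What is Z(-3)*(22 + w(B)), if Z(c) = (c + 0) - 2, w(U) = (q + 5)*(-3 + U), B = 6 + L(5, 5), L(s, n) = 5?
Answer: -150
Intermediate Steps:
B = 11 (B = 6 + 5 = 11)
w(U) = -3 + U (w(U) = (-4 + 5)*(-3 + U) = 1*(-3 + U) = -3 + U)
Z(c) = -2 + c (Z(c) = c - 2 = -2 + c)
Z(-3)*(22 + w(B)) = (-2 - 3)*(22 + (-3 + 11)) = -5*(22 + 8) = -5*30 = -150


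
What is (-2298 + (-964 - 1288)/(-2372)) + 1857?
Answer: -260950/593 ≈ -440.05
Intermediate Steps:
(-2298 + (-964 - 1288)/(-2372)) + 1857 = (-2298 - 2252*(-1/2372)) + 1857 = (-2298 + 563/593) + 1857 = -1362151/593 + 1857 = -260950/593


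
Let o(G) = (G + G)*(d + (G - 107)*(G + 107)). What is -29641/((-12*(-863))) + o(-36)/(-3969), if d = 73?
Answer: -13463167/72492 ≈ -185.72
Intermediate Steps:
o(G) = 2*G*(73 + (-107 + G)*(107 + G)) (o(G) = (G + G)*(73 + (G - 107)*(G + 107)) = (2*G)*(73 + (-107 + G)*(107 + G)) = 2*G*(73 + (-107 + G)*(107 + G)))
-29641/((-12*(-863))) + o(-36)/(-3969) = -29641/((-12*(-863))) + (2*(-36)*(-11376 + (-36)**2))/(-3969) = -29641/10356 + (2*(-36)*(-11376 + 1296))*(-1/3969) = -29641*1/10356 + (2*(-36)*(-10080))*(-1/3969) = -29641/10356 + 725760*(-1/3969) = -29641/10356 - 1280/7 = -13463167/72492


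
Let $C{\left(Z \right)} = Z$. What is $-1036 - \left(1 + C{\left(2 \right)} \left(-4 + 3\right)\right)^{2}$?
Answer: $-1037$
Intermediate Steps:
$-1036 - \left(1 + C{\left(2 \right)} \left(-4 + 3\right)\right)^{2} = -1036 - \left(1 + 2 \left(-4 + 3\right)\right)^{2} = -1036 - \left(1 + 2 \left(-1\right)\right)^{2} = -1036 - \left(1 - 2\right)^{2} = -1036 - \left(-1\right)^{2} = -1036 - 1 = -1037$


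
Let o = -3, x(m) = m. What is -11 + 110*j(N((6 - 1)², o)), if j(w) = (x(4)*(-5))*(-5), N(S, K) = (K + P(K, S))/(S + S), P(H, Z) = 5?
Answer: 10989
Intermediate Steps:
N(S, K) = (5 + K)/(2*S) (N(S, K) = (K + 5)/(S + S) = (5 + K)/((2*S)) = (5 + K)*(1/(2*S)) = (5 + K)/(2*S))
j(w) = 100 (j(w) = (4*(-5))*(-5) = -20*(-5) = 100)
-11 + 110*j(N((6 - 1)², o)) = -11 + 110*100 = -11 + 11000 = 10989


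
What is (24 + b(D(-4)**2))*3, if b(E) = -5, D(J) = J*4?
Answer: 57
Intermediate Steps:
D(J) = 4*J
(24 + b(D(-4)**2))*3 = (24 - 5)*3 = 19*3 = 57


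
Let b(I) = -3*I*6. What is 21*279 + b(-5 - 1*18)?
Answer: 6273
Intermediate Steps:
b(I) = -18*I
21*279 + b(-5 - 1*18) = 21*279 - 18*(-5 - 1*18) = 5859 - 18*(-5 - 18) = 5859 - 18*(-23) = 5859 + 414 = 6273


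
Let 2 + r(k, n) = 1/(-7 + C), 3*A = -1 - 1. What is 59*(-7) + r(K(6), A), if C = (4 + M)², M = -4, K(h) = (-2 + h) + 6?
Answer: -2906/7 ≈ -415.14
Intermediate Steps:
K(h) = 4 + h
C = 0 (C = (4 - 4)² = 0² = 0)
A = -⅔ (A = (-1 - 1)/3 = (⅓)*(-2) = -⅔ ≈ -0.66667)
r(k, n) = -15/7 (r(k, n) = -2 + 1/(-7 + 0) = -2 + 1/(-7) = -2 - ⅐ = -15/7)
59*(-7) + r(K(6), A) = 59*(-7) - 15/7 = -413 - 15/7 = -2906/7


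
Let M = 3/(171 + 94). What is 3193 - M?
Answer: 846142/265 ≈ 3193.0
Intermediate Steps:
M = 3/265 ≈ 0.011321
3193 - M = 3193 - 1*3/265 = 3193 - 3/265 = 846142/265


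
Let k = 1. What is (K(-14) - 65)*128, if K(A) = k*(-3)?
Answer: -8704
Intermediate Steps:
K(A) = -3 (K(A) = 1*(-3) = -3)
(K(-14) - 65)*128 = (-3 - 65)*128 = -68*128 = -8704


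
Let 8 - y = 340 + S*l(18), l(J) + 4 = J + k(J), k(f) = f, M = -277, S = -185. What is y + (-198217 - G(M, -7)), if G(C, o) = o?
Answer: -192622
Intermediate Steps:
l(J) = -4 + 2*J (l(J) = -4 + (J + J) = -4 + 2*J)
y = 5588 (y = 8 - (340 - 185*(-4 + 2*18)) = 8 - (340 - 185*(-4 + 36)) = 8 - (340 - 185*32) = 8 - (340 - 5920) = 8 - 1*(-5580) = 8 + 5580 = 5588)
y + (-198217 - G(M, -7)) = 5588 + (-198217 - 1*(-7)) = 5588 + (-198217 + 7) = 5588 - 198210 = -192622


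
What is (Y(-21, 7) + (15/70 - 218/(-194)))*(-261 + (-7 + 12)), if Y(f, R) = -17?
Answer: 2722432/679 ≈ 4009.5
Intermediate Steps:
(Y(-21, 7) + (15/70 - 218/(-194)))*(-261 + (-7 + 12)) = (-17 + (15/70 - 218/(-194)))*(-261 + (-7 + 12)) = (-17 + (15*(1/70) - 218*(-1/194)))*(-261 + 5) = (-17 + (3/14 + 109/97))*(-256) = (-17 + 1817/1358)*(-256) = -21269/1358*(-256) = 2722432/679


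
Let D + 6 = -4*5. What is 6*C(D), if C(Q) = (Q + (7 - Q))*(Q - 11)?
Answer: -1554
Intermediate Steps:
D = -26 (D = -6 - 4*5 = -6 - 20 = -26)
C(Q) = -77 + 7*Q (C(Q) = 7*(-11 + Q) = -77 + 7*Q)
6*C(D) = 6*(-77 + 7*(-26)) = 6*(-77 - 182) = 6*(-259) = -1554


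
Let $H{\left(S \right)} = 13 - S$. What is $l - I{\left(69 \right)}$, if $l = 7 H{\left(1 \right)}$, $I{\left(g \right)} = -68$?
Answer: $152$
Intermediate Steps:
$l = 84$ ($l = 7 \left(13 - 1\right) = 7 \cdot 12 = 84$)
$l - I{\left(69 \right)} = 84 - -68 = 84 + 68 = 152$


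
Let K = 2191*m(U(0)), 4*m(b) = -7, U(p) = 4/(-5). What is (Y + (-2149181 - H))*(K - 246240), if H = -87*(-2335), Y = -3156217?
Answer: 5510179037271/4 ≈ 1.3775e+12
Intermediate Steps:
H = 203145
U(p) = -4/5 (U(p) = 4*(-1/5) = -4/5)
m(b) = -7/4 (m(b) = (1/4)*(-7) = -7/4)
K = -15337/4 (K = 2191*(-7/4) = -15337/4 ≈ -3834.3)
(Y + (-2149181 - H))*(K - 246240) = (-3156217 + (-2149181 - 1*203145))*(-15337/4 - 246240) = (-3156217 + (-2149181 - 203145))*(-1000297/4) = (-3156217 - 2352326)*(-1000297/4) = -5508543*(-1000297/4) = 5510179037271/4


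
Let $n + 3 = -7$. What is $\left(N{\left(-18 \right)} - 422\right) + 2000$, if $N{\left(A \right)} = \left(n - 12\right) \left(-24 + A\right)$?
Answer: $2502$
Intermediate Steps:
$n = -10$ ($n = -3 - 7 = -10$)
$N{\left(A \right)} = 528 - 22 A$ ($N{\left(A \right)} = \left(-10 - 12\right) \left(-24 + A\right) = - 22 \left(-24 + A\right) = 528 - 22 A$)
$\left(N{\left(-18 \right)} - 422\right) + 2000 = \left(\left(528 - -396\right) - 422\right) + 2000 = \left(\left(528 + 396\right) - 422\right) + 2000 = \left(924 - 422\right) + 2000 = 502 + 2000 = 2502$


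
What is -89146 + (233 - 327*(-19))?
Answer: -82700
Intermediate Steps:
-89146 + (233 - 327*(-19)) = -89146 + (233 + 6213) = -89146 + 6446 = -82700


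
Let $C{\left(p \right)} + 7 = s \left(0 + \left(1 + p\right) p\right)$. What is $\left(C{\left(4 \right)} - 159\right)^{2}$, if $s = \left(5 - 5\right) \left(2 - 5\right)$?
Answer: $27556$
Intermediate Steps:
$s = 0$ ($s = 0 \left(-3\right) = 0$)
$C{\left(p \right)} = -7$ ($C{\left(p \right)} = -7 + 0 \left(0 + \left(1 + p\right) p\right) = -7 + 0 \left(0 + p \left(1 + p\right)\right) = -7 + 0 p \left(1 + p\right) = -7 + 0 = -7$)
$\left(C{\left(4 \right)} - 159\right)^{2} = \left(-7 - 159\right)^{2} = \left(-166\right)^{2} = 27556$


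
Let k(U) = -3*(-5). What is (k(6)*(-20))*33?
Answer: -9900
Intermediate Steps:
k(U) = 15
(k(6)*(-20))*33 = (15*(-20))*33 = -300*33 = -9900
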